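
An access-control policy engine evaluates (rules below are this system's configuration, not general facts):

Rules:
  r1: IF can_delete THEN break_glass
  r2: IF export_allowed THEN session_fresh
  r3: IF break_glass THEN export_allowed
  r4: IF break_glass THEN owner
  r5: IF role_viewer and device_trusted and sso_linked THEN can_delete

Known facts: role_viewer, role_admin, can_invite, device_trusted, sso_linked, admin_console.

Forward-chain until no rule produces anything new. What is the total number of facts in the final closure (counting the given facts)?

Round 1 — r5, derive can_delete.
Round 2 — r1, derive break_glass.
Round 3 — r3, r4, derive export_allowed, owner.
Round 4 — r2, derive session_fresh.
Closure: {admin_console, break_glass, can_delete, can_invite, device_trusted, export_allowed, owner, role_admin, role_viewer, session_fresh, sso_linked} — 11 facts.

11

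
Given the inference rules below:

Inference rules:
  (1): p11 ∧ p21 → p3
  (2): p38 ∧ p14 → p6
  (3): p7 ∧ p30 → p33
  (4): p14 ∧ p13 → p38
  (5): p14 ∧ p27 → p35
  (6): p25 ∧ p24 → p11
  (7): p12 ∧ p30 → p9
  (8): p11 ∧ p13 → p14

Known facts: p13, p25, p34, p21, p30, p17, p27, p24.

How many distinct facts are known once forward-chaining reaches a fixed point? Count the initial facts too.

Round 1: (6) [p25 ∧ p24 → p11]. New: p11.
Round 2: (1) [p11 ∧ p21 → p3]; (8) [p11 ∧ p13 → p14]. New: p3, p14.
Round 3: (4) [p14 ∧ p13 → p38]; (5) [p14 ∧ p27 → p35]. New: p38, p35.
Round 4: (2) [p38 ∧ p14 → p6]. New: p6.
Closure: {p11, p13, p14, p17, p21, p24, p25, p27, p3, p30, p34, p35, p38, p6} — 14 facts.

14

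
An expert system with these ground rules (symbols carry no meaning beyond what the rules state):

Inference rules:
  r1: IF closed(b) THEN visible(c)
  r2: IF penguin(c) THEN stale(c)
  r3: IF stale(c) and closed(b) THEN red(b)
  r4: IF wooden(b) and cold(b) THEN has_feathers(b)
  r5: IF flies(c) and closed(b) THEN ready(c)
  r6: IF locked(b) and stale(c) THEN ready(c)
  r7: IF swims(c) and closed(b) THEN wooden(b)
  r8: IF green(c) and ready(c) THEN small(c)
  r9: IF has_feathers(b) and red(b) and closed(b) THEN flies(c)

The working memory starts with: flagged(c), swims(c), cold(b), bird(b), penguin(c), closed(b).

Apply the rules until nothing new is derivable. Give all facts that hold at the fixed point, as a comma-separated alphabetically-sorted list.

Round 1: r1 [IF closed(b) THEN visible(c)]; r2 [IF penguin(c) THEN stale(c)]; r7 [IF swims(c) and closed(b) THEN wooden(b)]. New: visible(c), stale(c), wooden(b).
Round 2: r3 [IF stale(c) and closed(b) THEN red(b)]; r4 [IF wooden(b) and cold(b) THEN has_feathers(b)]. New: red(b), has_feathers(b).
Round 3: r9 [IF has_feathers(b) and red(b) and closed(b) THEN flies(c)]. New: flies(c).
Round 4: r5 [IF flies(c) and closed(b) THEN ready(c)]. New: ready(c).

bird(b), closed(b), cold(b), flagged(c), flies(c), has_feathers(b), penguin(c), ready(c), red(b), stale(c), swims(c), visible(c), wooden(b)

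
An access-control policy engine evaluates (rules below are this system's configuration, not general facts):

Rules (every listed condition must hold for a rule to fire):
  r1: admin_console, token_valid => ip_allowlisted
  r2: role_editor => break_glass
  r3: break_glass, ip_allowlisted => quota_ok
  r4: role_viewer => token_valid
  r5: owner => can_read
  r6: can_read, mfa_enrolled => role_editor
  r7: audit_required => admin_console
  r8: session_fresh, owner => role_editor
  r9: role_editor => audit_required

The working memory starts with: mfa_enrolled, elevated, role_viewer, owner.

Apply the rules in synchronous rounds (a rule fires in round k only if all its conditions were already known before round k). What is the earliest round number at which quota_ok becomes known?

6

Round 1: r4 [role_viewer => token_valid]; r5 [owner => can_read]. Adds token_valid, can_read.
Round 2: r6 [can_read, mfa_enrolled => role_editor]. Adds role_editor.
Round 3: r2 [role_editor => break_glass]; r9 [role_editor => audit_required]. Adds break_glass, audit_required.
Round 4: r7 [audit_required => admin_console]. Adds admin_console.
Round 5: r1 [admin_console, token_valid => ip_allowlisted]. Adds ip_allowlisted.
Round 6: r3 [break_glass, ip_allowlisted => quota_ok]. Adds quota_ok.
quota_ok first appears in round 6.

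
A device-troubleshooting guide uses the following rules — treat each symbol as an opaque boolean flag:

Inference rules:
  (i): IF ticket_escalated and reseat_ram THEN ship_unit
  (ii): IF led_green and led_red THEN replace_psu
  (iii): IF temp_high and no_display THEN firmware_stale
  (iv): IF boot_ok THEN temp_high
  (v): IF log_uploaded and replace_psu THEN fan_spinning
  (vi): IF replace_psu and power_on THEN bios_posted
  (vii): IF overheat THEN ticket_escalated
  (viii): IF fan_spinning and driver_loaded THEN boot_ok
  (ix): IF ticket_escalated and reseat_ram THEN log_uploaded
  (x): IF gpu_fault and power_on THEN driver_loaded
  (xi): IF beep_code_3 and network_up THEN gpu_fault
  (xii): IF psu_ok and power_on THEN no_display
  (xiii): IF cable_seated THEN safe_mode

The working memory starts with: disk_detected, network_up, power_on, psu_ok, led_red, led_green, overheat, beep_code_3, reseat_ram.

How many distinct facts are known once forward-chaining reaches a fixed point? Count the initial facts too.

21

Round 1 — (ii), (vii), (xi), (xii), derive replace_psu, ticket_escalated, gpu_fault, no_display.
Round 2 — (i), (vi), (ix), (x), derive ship_unit, bios_posted, log_uploaded, driver_loaded.
Round 3 — (v), derive fan_spinning.
Round 4 — (viii), derive boot_ok.
Round 5 — (iv), derive temp_high.
Round 6 — (iii), derive firmware_stale.
Closure: {beep_code_3, bios_posted, boot_ok, disk_detected, driver_loaded, fan_spinning, firmware_stale, gpu_fault, led_green, led_red, log_uploaded, network_up, no_display, overheat, power_on, psu_ok, replace_psu, reseat_ram, ship_unit, temp_high, ticket_escalated} — 21 facts.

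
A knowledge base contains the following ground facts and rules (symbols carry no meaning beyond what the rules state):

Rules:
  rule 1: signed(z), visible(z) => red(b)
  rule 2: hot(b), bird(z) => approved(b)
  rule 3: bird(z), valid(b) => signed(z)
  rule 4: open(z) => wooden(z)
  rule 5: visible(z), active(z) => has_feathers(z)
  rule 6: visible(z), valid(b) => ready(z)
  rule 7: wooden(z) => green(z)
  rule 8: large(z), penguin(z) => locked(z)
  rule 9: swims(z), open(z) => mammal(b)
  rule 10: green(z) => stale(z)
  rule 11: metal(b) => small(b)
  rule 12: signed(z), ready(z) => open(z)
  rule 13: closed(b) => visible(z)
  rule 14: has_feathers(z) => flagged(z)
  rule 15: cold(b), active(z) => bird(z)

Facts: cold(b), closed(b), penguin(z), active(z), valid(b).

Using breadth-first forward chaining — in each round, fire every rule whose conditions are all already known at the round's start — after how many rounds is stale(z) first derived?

Round 1 — rule 13, rule 15, derive visible(z), bird(z).
Round 2 — rule 3, rule 5, rule 6, derive signed(z), has_feathers(z), ready(z).
Round 3 — rule 1, rule 12, rule 14, derive red(b), open(z), flagged(z).
Round 4 — rule 4, derive wooden(z).
Round 5 — rule 7, derive green(z).
Round 6 — rule 10, derive stale(z).
stale(z) first appears in round 6.

6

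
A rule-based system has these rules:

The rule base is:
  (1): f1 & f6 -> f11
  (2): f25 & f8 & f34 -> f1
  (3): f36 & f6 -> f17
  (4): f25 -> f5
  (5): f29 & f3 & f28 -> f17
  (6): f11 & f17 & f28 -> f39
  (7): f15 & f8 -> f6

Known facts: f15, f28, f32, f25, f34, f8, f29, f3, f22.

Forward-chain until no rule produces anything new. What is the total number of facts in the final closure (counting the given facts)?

Round 1 — (2), (4), (5), (7), derive f1, f5, f17, f6.
Round 2 — (1), derive f11.
Round 3 — (6), derive f39.
Closure: {f1, f11, f15, f17, f22, f25, f28, f29, f3, f32, f34, f39, f5, f6, f8} — 15 facts.

15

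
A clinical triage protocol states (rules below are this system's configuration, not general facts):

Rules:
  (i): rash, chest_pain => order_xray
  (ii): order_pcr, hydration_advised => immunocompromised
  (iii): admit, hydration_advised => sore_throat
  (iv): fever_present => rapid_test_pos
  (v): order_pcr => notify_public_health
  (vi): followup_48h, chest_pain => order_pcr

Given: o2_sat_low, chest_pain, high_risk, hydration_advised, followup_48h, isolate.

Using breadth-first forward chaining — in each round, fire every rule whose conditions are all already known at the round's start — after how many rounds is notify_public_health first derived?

2

[1] (vi) [followup_48h, chest_pain => order_pcr]. ⇒ new: order_pcr.
[2] (ii) [order_pcr, hydration_advised => immunocompromised]; (v) [order_pcr => notify_public_health]. ⇒ new: immunocompromised, notify_public_health.
notify_public_health first appears in round 2.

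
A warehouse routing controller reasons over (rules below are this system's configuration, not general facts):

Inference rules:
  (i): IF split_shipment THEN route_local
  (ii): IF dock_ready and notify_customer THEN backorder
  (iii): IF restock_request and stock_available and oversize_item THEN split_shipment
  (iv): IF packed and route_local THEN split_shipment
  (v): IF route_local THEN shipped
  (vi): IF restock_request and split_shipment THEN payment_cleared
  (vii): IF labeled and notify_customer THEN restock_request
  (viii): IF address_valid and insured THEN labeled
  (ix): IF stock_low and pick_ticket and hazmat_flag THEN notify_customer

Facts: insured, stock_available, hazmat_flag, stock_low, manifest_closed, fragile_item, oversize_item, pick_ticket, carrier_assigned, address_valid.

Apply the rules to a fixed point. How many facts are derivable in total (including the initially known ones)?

Round 1 — (viii), (ix), derive labeled, notify_customer.
Round 2 — (vii), derive restock_request.
Round 3 — (iii), derive split_shipment.
Round 4 — (i), (vi), derive route_local, payment_cleared.
Round 5 — (v), derive shipped.
Closure: {address_valid, carrier_assigned, fragile_item, hazmat_flag, insured, labeled, manifest_closed, notify_customer, oversize_item, payment_cleared, pick_ticket, restock_request, route_local, shipped, split_shipment, stock_available, stock_low} — 17 facts.

17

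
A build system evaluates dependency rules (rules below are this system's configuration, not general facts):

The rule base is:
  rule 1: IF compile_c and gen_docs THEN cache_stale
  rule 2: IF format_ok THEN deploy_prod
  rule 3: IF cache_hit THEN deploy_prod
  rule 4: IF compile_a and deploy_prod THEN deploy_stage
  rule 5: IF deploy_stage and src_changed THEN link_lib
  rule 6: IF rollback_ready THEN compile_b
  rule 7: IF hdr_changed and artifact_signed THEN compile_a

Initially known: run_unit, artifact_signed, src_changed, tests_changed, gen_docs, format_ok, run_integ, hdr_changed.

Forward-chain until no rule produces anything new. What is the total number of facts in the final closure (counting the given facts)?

12

Round 1 — rule 2, rule 7, derive deploy_prod, compile_a.
Round 2 — rule 4, derive deploy_stage.
Round 3 — rule 5, derive link_lib.
Closure: {artifact_signed, compile_a, deploy_prod, deploy_stage, format_ok, gen_docs, hdr_changed, link_lib, run_integ, run_unit, src_changed, tests_changed} — 12 facts.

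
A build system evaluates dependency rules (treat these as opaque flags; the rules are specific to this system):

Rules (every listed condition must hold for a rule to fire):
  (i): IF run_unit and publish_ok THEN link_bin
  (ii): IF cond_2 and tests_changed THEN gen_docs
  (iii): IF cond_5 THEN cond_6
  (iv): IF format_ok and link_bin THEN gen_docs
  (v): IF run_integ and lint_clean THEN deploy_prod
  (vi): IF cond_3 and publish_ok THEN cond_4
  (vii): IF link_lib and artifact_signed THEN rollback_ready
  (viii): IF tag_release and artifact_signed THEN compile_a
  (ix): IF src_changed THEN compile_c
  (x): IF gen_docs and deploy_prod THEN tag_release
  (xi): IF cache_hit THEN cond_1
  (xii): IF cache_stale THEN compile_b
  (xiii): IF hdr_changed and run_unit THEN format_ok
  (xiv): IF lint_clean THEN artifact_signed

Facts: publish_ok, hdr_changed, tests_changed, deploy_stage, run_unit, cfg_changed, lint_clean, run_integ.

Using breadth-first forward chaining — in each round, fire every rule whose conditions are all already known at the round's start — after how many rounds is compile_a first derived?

4

[1] (i) [IF run_unit and publish_ok THEN link_bin]; (v) [IF run_integ and lint_clean THEN deploy_prod]; (xiii) [IF hdr_changed and run_unit THEN format_ok]; (xiv) [IF lint_clean THEN artifact_signed]. ⇒ new: link_bin, deploy_prod, format_ok, artifact_signed.
[2] (iv) [IF format_ok and link_bin THEN gen_docs]. ⇒ new: gen_docs.
[3] (x) [IF gen_docs and deploy_prod THEN tag_release]. ⇒ new: tag_release.
[4] (viii) [IF tag_release and artifact_signed THEN compile_a]. ⇒ new: compile_a.
compile_a first appears in round 4.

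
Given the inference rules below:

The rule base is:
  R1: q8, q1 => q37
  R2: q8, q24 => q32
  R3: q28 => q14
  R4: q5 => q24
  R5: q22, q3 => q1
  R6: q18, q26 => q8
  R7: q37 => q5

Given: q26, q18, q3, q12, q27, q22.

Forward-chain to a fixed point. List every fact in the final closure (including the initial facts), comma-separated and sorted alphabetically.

[1] R5 [q22, q3 => q1]; R6 [q18, q26 => q8]. ⇒ new: q1, q8.
[2] R1 [q8, q1 => q37]. ⇒ new: q37.
[3] R7 [q37 => q5]. ⇒ new: q5.
[4] R4 [q5 => q24]. ⇒ new: q24.
[5] R2 [q8, q24 => q32]. ⇒ new: q32.

q1, q12, q18, q22, q24, q26, q27, q3, q32, q37, q5, q8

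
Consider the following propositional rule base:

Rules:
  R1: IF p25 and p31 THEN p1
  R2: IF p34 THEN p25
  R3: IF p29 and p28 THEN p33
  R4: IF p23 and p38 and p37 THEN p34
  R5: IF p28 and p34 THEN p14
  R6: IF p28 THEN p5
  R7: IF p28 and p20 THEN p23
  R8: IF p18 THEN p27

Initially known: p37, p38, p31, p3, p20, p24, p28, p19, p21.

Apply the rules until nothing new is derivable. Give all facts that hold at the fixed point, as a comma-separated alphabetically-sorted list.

Round 1: R6 [IF p28 THEN p5]; R7 [IF p28 and p20 THEN p23]. Adds p5, p23.
Round 2: R4 [IF p23 and p38 and p37 THEN p34]. Adds p34.
Round 3: R2 [IF p34 THEN p25]; R5 [IF p28 and p34 THEN p14]. Adds p25, p14.
Round 4: R1 [IF p25 and p31 THEN p1]. Adds p1.

p1, p14, p19, p20, p21, p23, p24, p25, p28, p3, p31, p34, p37, p38, p5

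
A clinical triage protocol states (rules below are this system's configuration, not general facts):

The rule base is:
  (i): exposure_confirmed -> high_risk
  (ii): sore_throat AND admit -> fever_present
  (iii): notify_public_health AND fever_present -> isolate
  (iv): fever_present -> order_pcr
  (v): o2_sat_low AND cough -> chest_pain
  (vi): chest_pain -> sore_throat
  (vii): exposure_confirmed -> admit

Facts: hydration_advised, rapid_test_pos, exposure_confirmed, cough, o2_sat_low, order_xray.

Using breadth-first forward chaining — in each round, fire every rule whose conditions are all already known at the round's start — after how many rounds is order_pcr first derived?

[1] (i) [exposure_confirmed -> high_risk]; (v) [o2_sat_low AND cough -> chest_pain]; (vii) [exposure_confirmed -> admit]. ⇒ new: high_risk, chest_pain, admit.
[2] (vi) [chest_pain -> sore_throat]. ⇒ new: sore_throat.
[3] (ii) [sore_throat AND admit -> fever_present]. ⇒ new: fever_present.
[4] (iv) [fever_present -> order_pcr]. ⇒ new: order_pcr.
order_pcr first appears in round 4.

4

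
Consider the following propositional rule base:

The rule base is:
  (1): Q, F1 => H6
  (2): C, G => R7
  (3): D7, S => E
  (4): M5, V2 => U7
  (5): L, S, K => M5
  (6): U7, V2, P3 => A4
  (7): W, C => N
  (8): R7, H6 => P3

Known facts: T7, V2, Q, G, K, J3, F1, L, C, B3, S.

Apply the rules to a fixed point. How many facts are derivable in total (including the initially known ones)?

Round 1: (1) [Q, F1 => H6]; (2) [C, G => R7]; (5) [L, S, K => M5]. New: H6, R7, M5.
Round 2: (4) [M5, V2 => U7]; (8) [R7, H6 => P3]. New: U7, P3.
Round 3: (6) [U7, V2, P3 => A4]. New: A4.
Closure: {A4, B3, C, F1, G, H6, J3, K, L, M5, P3, Q, R7, S, T7, U7, V2} — 17 facts.

17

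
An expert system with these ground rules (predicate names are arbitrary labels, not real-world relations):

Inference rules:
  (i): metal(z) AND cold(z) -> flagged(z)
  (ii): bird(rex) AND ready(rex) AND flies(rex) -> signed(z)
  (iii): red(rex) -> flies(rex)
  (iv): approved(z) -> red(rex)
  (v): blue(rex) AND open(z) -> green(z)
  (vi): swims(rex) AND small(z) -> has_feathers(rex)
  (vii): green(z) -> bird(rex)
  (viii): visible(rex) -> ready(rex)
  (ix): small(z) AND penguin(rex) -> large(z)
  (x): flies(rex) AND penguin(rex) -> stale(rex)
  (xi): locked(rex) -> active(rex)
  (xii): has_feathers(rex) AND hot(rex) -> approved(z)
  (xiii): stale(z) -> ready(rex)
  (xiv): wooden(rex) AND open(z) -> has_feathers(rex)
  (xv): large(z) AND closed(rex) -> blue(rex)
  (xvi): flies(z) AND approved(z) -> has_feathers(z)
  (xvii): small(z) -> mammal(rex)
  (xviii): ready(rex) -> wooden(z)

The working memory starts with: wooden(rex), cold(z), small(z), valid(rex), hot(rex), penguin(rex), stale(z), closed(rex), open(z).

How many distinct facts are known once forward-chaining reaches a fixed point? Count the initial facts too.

Round 1 fires (ix), (xiii), (xiv), (xvii), giving large(z), ready(rex), has_feathers(rex), mammal(rex).
Round 2 fires (xii), (xv), (xviii), giving approved(z), blue(rex), wooden(z).
Round 3 fires (iv), (v), giving red(rex), green(z).
Round 4 fires (iii), (vii), giving flies(rex), bird(rex).
Round 5 fires (ii), (x), giving signed(z), stale(rex).
Closure: {approved(z), bird(rex), blue(rex), closed(rex), cold(z), flies(rex), green(z), has_feathers(rex), hot(rex), large(z), mammal(rex), open(z), penguin(rex), ready(rex), red(rex), signed(z), small(z), stale(rex), stale(z), valid(rex), wooden(rex), wooden(z)} — 22 facts.

22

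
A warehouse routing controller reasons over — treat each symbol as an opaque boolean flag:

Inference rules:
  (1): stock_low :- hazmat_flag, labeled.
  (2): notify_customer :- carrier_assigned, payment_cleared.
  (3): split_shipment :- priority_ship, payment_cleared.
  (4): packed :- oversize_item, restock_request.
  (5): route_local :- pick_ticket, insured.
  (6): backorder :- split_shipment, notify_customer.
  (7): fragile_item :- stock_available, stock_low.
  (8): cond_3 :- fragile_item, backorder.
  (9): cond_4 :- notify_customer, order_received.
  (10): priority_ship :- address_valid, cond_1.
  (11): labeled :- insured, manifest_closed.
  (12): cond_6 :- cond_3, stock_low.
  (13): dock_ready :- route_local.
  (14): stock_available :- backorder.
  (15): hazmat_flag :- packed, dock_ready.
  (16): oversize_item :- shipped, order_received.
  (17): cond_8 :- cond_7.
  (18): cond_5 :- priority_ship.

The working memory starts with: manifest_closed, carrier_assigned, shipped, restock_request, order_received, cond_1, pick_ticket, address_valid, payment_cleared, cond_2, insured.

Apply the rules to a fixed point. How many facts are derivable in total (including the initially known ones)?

Round 1 fires (2), (5), (10), (11), (16), giving notify_customer, route_local, priority_ship, labeled, oversize_item.
Round 2 fires (3), (4), (9), (13), (18), giving split_shipment, packed, cond_4, dock_ready, cond_5.
Round 3 fires (6), (15), giving backorder, hazmat_flag.
Round 4 fires (1), (14), giving stock_low, stock_available.
Round 5 fires (7), giving fragile_item.
Round 6 fires (8), giving cond_3.
Round 7 fires (12), giving cond_6.
Closure: {address_valid, backorder, carrier_assigned, cond_1, cond_2, cond_3, cond_4, cond_5, cond_6, dock_ready, fragile_item, hazmat_flag, insured, labeled, manifest_closed, notify_customer, order_received, oversize_item, packed, payment_cleared, pick_ticket, priority_ship, restock_request, route_local, shipped, split_shipment, stock_available, stock_low} — 28 facts.

28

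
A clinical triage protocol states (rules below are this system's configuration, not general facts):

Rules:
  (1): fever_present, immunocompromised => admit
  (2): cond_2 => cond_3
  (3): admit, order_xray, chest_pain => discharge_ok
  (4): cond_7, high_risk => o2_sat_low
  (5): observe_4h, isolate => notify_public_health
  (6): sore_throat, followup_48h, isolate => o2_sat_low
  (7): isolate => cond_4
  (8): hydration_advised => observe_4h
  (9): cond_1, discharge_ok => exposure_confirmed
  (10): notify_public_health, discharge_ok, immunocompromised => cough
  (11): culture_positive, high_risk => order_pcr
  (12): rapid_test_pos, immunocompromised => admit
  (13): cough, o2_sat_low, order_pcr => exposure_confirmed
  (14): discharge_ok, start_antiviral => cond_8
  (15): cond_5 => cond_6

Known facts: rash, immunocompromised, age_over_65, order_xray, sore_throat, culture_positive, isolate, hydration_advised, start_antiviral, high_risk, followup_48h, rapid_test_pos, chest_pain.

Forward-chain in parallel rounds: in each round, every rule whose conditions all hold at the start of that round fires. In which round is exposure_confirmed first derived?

Round 1: (6) [sore_throat, followup_48h, isolate => o2_sat_low]; (7) [isolate => cond_4]; (8) [hydration_advised => observe_4h]; (11) [culture_positive, high_risk => order_pcr]; (12) [rapid_test_pos, immunocompromised => admit]. New: o2_sat_low, cond_4, observe_4h, order_pcr, admit.
Round 2: (3) [admit, order_xray, chest_pain => discharge_ok]; (5) [observe_4h, isolate => notify_public_health]. New: discharge_ok, notify_public_health.
Round 3: (10) [notify_public_health, discharge_ok, immunocompromised => cough]; (14) [discharge_ok, start_antiviral => cond_8]. New: cough, cond_8.
Round 4: (13) [cough, o2_sat_low, order_pcr => exposure_confirmed]. New: exposure_confirmed.
exposure_confirmed first appears in round 4.

4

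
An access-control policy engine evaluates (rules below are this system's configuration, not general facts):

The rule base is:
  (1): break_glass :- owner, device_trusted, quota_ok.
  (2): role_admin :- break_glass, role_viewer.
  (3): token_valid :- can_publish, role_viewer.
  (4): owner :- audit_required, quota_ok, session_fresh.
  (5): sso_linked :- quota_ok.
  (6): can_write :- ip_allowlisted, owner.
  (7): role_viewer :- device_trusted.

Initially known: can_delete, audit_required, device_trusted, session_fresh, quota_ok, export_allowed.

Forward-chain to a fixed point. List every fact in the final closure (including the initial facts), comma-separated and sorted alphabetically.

Round 1: (4) [owner :- audit_required, quota_ok, session_fresh.]; (5) [sso_linked :- quota_ok.]; (7) [role_viewer :- device_trusted.]. Adds owner, sso_linked, role_viewer.
Round 2: (1) [break_glass :- owner, device_trusted, quota_ok.]. Adds break_glass.
Round 3: (2) [role_admin :- break_glass, role_viewer.]. Adds role_admin.

audit_required, break_glass, can_delete, device_trusted, export_allowed, owner, quota_ok, role_admin, role_viewer, session_fresh, sso_linked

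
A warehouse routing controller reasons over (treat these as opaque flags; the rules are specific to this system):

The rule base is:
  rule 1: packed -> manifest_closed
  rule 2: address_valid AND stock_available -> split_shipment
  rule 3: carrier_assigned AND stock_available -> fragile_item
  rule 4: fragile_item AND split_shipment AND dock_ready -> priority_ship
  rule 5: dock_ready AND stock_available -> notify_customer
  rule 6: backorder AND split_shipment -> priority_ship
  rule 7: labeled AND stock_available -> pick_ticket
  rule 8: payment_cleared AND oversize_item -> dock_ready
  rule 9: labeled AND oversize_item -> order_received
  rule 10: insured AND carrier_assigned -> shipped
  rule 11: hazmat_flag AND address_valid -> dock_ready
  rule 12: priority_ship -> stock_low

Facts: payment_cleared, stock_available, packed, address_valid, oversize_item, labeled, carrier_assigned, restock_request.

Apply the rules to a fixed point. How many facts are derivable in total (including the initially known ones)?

17

[1] rule 1 [packed -> manifest_closed]; rule 2 [address_valid AND stock_available -> split_shipment]; rule 3 [carrier_assigned AND stock_available -> fragile_item]; rule 7 [labeled AND stock_available -> pick_ticket]; rule 8 [payment_cleared AND oversize_item -> dock_ready]; rule 9 [labeled AND oversize_item -> order_received]. ⇒ new: manifest_closed, split_shipment, fragile_item, pick_ticket, dock_ready, order_received.
[2] rule 4 [fragile_item AND split_shipment AND dock_ready -> priority_ship]; rule 5 [dock_ready AND stock_available -> notify_customer]. ⇒ new: priority_ship, notify_customer.
[3] rule 12 [priority_ship -> stock_low]. ⇒ new: stock_low.
Closure: {address_valid, carrier_assigned, dock_ready, fragile_item, labeled, manifest_closed, notify_customer, order_received, oversize_item, packed, payment_cleared, pick_ticket, priority_ship, restock_request, split_shipment, stock_available, stock_low} — 17 facts.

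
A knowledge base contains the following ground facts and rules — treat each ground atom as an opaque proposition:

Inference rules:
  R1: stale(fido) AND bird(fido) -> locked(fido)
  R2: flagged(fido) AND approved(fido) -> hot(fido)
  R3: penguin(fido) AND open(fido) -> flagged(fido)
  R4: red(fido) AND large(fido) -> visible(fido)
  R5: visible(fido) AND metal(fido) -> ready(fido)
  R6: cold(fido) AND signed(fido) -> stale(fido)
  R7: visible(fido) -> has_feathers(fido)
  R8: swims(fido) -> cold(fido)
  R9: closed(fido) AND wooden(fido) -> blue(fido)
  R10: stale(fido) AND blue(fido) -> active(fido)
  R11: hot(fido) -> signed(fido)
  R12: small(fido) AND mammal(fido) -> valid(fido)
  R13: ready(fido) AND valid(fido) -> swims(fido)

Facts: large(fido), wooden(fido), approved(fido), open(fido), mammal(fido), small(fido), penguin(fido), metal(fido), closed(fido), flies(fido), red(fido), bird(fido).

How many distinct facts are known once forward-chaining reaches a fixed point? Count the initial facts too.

25

[1] R3 [penguin(fido) AND open(fido) -> flagged(fido)]; R4 [red(fido) AND large(fido) -> visible(fido)]; R9 [closed(fido) AND wooden(fido) -> blue(fido)]; R12 [small(fido) AND mammal(fido) -> valid(fido)]. ⇒ new: flagged(fido), visible(fido), blue(fido), valid(fido).
[2] R2 [flagged(fido) AND approved(fido) -> hot(fido)]; R5 [visible(fido) AND metal(fido) -> ready(fido)]; R7 [visible(fido) -> has_feathers(fido)]. ⇒ new: hot(fido), ready(fido), has_feathers(fido).
[3] R11 [hot(fido) -> signed(fido)]; R13 [ready(fido) AND valid(fido) -> swims(fido)]. ⇒ new: signed(fido), swims(fido).
[4] R8 [swims(fido) -> cold(fido)]. ⇒ new: cold(fido).
[5] R6 [cold(fido) AND signed(fido) -> stale(fido)]. ⇒ new: stale(fido).
[6] R1 [stale(fido) AND bird(fido) -> locked(fido)]; R10 [stale(fido) AND blue(fido) -> active(fido)]. ⇒ new: locked(fido), active(fido).
Closure: {active(fido), approved(fido), bird(fido), blue(fido), closed(fido), cold(fido), flagged(fido), flies(fido), has_feathers(fido), hot(fido), large(fido), locked(fido), mammal(fido), metal(fido), open(fido), penguin(fido), ready(fido), red(fido), signed(fido), small(fido), stale(fido), swims(fido), valid(fido), visible(fido), wooden(fido)} — 25 facts.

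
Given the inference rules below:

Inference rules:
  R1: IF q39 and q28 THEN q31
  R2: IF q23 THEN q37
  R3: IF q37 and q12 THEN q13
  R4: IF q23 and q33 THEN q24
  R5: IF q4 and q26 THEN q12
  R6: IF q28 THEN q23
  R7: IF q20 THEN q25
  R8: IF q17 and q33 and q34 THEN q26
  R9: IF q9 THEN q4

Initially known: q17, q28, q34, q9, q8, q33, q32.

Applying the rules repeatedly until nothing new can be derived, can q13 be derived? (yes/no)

yes

Round 1 — R6, R8, R9, derive q23, q26, q4.
Round 2 — R2, R4, R5, derive q37, q24, q12.
Round 3 — R3, derive q13.
q13 appears in round 3, so it is derivable.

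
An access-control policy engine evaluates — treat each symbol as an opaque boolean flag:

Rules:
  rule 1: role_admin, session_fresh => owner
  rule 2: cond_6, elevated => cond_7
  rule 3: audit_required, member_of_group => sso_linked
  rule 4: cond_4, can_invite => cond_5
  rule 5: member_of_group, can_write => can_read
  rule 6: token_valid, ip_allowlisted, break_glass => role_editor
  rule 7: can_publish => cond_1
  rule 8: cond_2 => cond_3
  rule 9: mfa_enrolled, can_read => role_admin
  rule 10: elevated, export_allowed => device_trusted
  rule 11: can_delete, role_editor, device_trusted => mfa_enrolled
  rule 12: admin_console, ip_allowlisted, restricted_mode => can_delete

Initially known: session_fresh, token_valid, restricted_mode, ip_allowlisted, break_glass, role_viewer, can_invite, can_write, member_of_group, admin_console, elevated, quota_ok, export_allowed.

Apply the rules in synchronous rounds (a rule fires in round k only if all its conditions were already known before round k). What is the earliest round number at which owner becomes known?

4

Round 1: rule 5 [member_of_group, can_write => can_read]; rule 6 [token_valid, ip_allowlisted, break_glass => role_editor]; rule 10 [elevated, export_allowed => device_trusted]; rule 12 [admin_console, ip_allowlisted, restricted_mode => can_delete]. New: can_read, role_editor, device_trusted, can_delete.
Round 2: rule 11 [can_delete, role_editor, device_trusted => mfa_enrolled]. New: mfa_enrolled.
Round 3: rule 9 [mfa_enrolled, can_read => role_admin]. New: role_admin.
Round 4: rule 1 [role_admin, session_fresh => owner]. New: owner.
owner first appears in round 4.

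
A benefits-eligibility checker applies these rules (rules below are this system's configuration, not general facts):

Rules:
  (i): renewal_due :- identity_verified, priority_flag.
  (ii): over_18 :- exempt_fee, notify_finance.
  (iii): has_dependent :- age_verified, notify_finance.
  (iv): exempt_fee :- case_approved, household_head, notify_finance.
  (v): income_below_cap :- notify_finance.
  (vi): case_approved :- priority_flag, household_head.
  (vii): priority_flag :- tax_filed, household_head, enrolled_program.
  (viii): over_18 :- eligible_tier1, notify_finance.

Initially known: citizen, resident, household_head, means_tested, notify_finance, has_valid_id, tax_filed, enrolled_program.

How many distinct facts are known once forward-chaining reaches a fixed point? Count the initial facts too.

Round 1 fires (v), (vii), giving income_below_cap, priority_flag.
Round 2 fires (vi), giving case_approved.
Round 3 fires (iv), giving exempt_fee.
Round 4 fires (ii), giving over_18.
Closure: {case_approved, citizen, enrolled_program, exempt_fee, has_valid_id, household_head, income_below_cap, means_tested, notify_finance, over_18, priority_flag, resident, tax_filed} — 13 facts.

13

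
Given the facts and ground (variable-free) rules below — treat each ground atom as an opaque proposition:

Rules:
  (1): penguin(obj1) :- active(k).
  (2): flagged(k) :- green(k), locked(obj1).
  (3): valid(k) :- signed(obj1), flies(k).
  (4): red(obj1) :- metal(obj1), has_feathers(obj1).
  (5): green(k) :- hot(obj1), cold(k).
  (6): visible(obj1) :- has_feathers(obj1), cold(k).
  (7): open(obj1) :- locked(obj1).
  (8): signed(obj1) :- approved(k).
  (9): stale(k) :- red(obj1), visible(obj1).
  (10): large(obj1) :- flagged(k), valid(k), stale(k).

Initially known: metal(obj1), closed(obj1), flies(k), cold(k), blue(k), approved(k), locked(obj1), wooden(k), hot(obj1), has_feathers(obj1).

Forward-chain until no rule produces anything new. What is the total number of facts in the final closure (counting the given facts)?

19

Round 1: (4) [red(obj1) :- metal(obj1), has_feathers(obj1).]; (5) [green(k) :- hot(obj1), cold(k).]; (6) [visible(obj1) :- has_feathers(obj1), cold(k).]; (7) [open(obj1) :- locked(obj1).]; (8) [signed(obj1) :- approved(k).]. New: red(obj1), green(k), visible(obj1), open(obj1), signed(obj1).
Round 2: (2) [flagged(k) :- green(k), locked(obj1).]; (3) [valid(k) :- signed(obj1), flies(k).]; (9) [stale(k) :- red(obj1), visible(obj1).]. New: flagged(k), valid(k), stale(k).
Round 3: (10) [large(obj1) :- flagged(k), valid(k), stale(k).]. New: large(obj1).
Closure: {approved(k), blue(k), closed(obj1), cold(k), flagged(k), flies(k), green(k), has_feathers(obj1), hot(obj1), large(obj1), locked(obj1), metal(obj1), open(obj1), red(obj1), signed(obj1), stale(k), valid(k), visible(obj1), wooden(k)} — 19 facts.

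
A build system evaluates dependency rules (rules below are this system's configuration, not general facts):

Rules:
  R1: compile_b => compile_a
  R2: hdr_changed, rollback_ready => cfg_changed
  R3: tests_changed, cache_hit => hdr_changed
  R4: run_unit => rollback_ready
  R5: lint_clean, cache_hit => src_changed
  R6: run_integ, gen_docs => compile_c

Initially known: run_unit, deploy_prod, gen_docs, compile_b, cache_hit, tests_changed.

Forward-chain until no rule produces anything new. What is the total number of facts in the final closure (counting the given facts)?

10

Round 1: R1 [compile_b => compile_a]; R3 [tests_changed, cache_hit => hdr_changed]; R4 [run_unit => rollback_ready]. Adds compile_a, hdr_changed, rollback_ready.
Round 2: R2 [hdr_changed, rollback_ready => cfg_changed]. Adds cfg_changed.
Closure: {cache_hit, cfg_changed, compile_a, compile_b, deploy_prod, gen_docs, hdr_changed, rollback_ready, run_unit, tests_changed} — 10 facts.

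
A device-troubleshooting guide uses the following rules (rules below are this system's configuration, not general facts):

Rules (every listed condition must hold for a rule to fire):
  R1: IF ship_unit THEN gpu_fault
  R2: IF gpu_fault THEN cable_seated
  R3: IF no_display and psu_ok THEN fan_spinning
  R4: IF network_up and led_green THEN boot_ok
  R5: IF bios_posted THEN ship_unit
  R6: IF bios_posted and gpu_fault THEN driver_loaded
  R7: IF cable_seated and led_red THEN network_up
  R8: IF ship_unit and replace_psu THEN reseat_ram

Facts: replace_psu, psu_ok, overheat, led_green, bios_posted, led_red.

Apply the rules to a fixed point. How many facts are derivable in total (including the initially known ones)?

Round 1 fires R5, giving ship_unit.
Round 2 fires R1, R8, giving gpu_fault, reseat_ram.
Round 3 fires R2, R6, giving cable_seated, driver_loaded.
Round 4 fires R7, giving network_up.
Round 5 fires R4, giving boot_ok.
Closure: {bios_posted, boot_ok, cable_seated, driver_loaded, gpu_fault, led_green, led_red, network_up, overheat, psu_ok, replace_psu, reseat_ram, ship_unit} — 13 facts.

13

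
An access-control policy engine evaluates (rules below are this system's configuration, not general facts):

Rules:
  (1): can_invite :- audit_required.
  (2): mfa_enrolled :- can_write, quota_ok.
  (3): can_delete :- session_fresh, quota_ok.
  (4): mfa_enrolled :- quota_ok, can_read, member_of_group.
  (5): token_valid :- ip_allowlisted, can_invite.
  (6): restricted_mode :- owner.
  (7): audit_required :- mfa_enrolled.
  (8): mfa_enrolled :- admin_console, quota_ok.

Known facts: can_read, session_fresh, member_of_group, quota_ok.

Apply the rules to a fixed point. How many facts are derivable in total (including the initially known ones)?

8

Round 1: (3) [can_delete :- session_fresh, quota_ok.]; (4) [mfa_enrolled :- quota_ok, can_read, member_of_group.]. New: can_delete, mfa_enrolled.
Round 2: (7) [audit_required :- mfa_enrolled.]. New: audit_required.
Round 3: (1) [can_invite :- audit_required.]. New: can_invite.
Closure: {audit_required, can_delete, can_invite, can_read, member_of_group, mfa_enrolled, quota_ok, session_fresh} — 8 facts.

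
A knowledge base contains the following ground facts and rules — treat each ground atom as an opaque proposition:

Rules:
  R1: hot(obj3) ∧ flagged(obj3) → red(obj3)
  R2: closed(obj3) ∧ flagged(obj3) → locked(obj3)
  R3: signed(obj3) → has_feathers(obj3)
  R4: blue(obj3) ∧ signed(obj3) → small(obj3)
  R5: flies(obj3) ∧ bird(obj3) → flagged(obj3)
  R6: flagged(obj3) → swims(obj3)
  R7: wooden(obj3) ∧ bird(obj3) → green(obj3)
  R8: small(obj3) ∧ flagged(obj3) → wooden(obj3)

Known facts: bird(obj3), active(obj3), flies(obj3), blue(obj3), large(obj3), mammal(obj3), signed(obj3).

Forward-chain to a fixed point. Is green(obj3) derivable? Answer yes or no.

yes

Round 1: R3 [signed(obj3) → has_feathers(obj3)]; R4 [blue(obj3) ∧ signed(obj3) → small(obj3)]; R5 [flies(obj3) ∧ bird(obj3) → flagged(obj3)]. New: has_feathers(obj3), small(obj3), flagged(obj3).
Round 2: R6 [flagged(obj3) → swims(obj3)]; R8 [small(obj3) ∧ flagged(obj3) → wooden(obj3)]. New: swims(obj3), wooden(obj3).
Round 3: R7 [wooden(obj3) ∧ bird(obj3) → green(obj3)]. New: green(obj3).
green(obj3) appears in round 3, so it is derivable.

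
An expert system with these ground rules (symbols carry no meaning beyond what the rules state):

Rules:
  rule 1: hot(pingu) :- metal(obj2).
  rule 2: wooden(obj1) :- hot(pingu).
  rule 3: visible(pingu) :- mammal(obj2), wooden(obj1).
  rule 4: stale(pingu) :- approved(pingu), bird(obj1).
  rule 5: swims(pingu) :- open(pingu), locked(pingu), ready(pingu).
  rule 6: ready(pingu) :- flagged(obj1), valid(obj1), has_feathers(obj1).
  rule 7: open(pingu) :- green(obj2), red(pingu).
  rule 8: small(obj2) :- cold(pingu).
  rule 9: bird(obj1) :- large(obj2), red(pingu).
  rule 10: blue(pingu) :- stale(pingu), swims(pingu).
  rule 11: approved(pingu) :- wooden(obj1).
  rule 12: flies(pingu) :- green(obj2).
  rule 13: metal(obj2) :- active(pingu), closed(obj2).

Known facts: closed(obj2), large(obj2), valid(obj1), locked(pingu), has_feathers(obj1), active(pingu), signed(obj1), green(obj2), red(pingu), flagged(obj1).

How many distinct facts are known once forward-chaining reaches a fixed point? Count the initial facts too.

[1] rule 6 [ready(pingu) :- flagged(obj1), valid(obj1), has_feathers(obj1).]; rule 7 [open(pingu) :- green(obj2), red(pingu).]; rule 9 [bird(obj1) :- large(obj2), red(pingu).]; rule 12 [flies(pingu) :- green(obj2).]; rule 13 [metal(obj2) :- active(pingu), closed(obj2).]. ⇒ new: ready(pingu), open(pingu), bird(obj1), flies(pingu), metal(obj2).
[2] rule 1 [hot(pingu) :- metal(obj2).]; rule 5 [swims(pingu) :- open(pingu), locked(pingu), ready(pingu).]. ⇒ new: hot(pingu), swims(pingu).
[3] rule 2 [wooden(obj1) :- hot(pingu).]. ⇒ new: wooden(obj1).
[4] rule 11 [approved(pingu) :- wooden(obj1).]. ⇒ new: approved(pingu).
[5] rule 4 [stale(pingu) :- approved(pingu), bird(obj1).]. ⇒ new: stale(pingu).
[6] rule 10 [blue(pingu) :- stale(pingu), swims(pingu).]. ⇒ new: blue(pingu).
Closure: {active(pingu), approved(pingu), bird(obj1), blue(pingu), closed(obj2), flagged(obj1), flies(pingu), green(obj2), has_feathers(obj1), hot(pingu), large(obj2), locked(pingu), metal(obj2), open(pingu), ready(pingu), red(pingu), signed(obj1), stale(pingu), swims(pingu), valid(obj1), wooden(obj1)} — 21 facts.

21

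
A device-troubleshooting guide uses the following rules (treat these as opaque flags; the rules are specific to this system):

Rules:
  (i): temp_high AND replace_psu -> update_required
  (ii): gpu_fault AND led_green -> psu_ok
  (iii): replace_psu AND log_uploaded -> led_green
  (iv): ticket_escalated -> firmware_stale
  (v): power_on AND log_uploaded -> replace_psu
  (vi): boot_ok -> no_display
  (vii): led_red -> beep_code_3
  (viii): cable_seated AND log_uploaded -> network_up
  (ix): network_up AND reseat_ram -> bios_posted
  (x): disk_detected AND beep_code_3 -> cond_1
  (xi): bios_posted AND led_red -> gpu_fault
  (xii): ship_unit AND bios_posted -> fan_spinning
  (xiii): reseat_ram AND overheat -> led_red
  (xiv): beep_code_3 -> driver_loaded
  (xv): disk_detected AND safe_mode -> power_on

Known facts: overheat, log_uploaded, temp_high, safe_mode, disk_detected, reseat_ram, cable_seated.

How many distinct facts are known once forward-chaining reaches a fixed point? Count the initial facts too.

[1] (viii) [cable_seated AND log_uploaded -> network_up]; (xiii) [reseat_ram AND overheat -> led_red]; (xv) [disk_detected AND safe_mode -> power_on]. ⇒ new: network_up, led_red, power_on.
[2] (v) [power_on AND log_uploaded -> replace_psu]; (vii) [led_red -> beep_code_3]; (ix) [network_up AND reseat_ram -> bios_posted]. ⇒ new: replace_psu, beep_code_3, bios_posted.
[3] (i) [temp_high AND replace_psu -> update_required]; (iii) [replace_psu AND log_uploaded -> led_green]; (x) [disk_detected AND beep_code_3 -> cond_1]; (xi) [bios_posted AND led_red -> gpu_fault]; (xiv) [beep_code_3 -> driver_loaded]. ⇒ new: update_required, led_green, cond_1, gpu_fault, driver_loaded.
[4] (ii) [gpu_fault AND led_green -> psu_ok]. ⇒ new: psu_ok.
Closure: {beep_code_3, bios_posted, cable_seated, cond_1, disk_detected, driver_loaded, gpu_fault, led_green, led_red, log_uploaded, network_up, overheat, power_on, psu_ok, replace_psu, reseat_ram, safe_mode, temp_high, update_required} — 19 facts.

19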